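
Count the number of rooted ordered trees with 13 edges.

Rooted ordered trees with n edges are counted by C_n; here n = 13.
C_13 = C(26,13)/14 = 10400600/14 = 742900.

742900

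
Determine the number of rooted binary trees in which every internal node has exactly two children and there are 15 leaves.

2674440

Full binary trees with 15 leaves have 15−1 = 14 internal nodes, so there are C_14 of them.
C_14 = C(28,14)/15 = 40116600/15 = 2674440.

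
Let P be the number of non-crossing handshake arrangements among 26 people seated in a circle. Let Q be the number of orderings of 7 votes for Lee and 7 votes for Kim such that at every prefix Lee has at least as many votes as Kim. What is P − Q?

742471

With 26 = 2·13 people, non-crossing handshake pairings are non-crossing perfect matchings on a circle, counted by C_13. So P = C_13 = 742900.
Reading a vote for the leader as '(' and for the other as ')' turns such a sequence into a balanced string of 7 pairs, so the count is C_7. So Q = C_7 = 429.
P − Q = 742900 − 429 = 742471.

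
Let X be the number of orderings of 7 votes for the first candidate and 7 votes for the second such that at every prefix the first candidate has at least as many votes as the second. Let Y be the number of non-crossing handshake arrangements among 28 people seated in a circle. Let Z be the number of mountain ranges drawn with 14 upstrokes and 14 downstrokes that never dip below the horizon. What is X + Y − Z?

Reading a vote for the leader as '(' and for the other as ')' turns such a sequence into a balanced string of 7 pairs, so the count is C_7. So X = C_7 = 429.
Non-crossing handshake pairings of 2n people are counted by C_n; 28 people gives n = 14. So Y = C_14 = 2674440.
Paths of 14 up- and 14 down-steps that never dip below the axis are Dyck paths; their count is C_14. So Z = C_14 = 2674440.
X + Y − Z = 429 + 2674440 − 2674440 = 429.

429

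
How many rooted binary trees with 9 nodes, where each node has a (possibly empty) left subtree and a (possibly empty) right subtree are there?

4862

Rooted binary trees with 9 nodes (each child slot possibly empty) number C_9.
C_9 = C(18,9)/10 = 48620/10 = 4862.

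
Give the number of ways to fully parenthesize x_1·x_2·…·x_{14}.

Parenthesizations of m factors correspond to full binary trees with m leaves, counted by C_{m−1}; m = 14 gives C_13.
C_13 = C(26,13)/14 = 10400600/14 = 742900.

742900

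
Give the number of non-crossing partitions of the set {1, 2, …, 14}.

Non-crossing partitions of an n-element set are counted by C_n; here n = 14.
C_14 = C_13 · 2(2·13+1)/(13+2) = 742900 · 54/15 = 2674440.

2674440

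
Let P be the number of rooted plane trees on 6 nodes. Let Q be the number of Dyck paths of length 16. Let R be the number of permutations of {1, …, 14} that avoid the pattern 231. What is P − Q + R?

2673052

Rooted ordered (plane) trees on m nodes have m−1 edges and are counted by C_{m−1}; m = 6 gives C_5. So P = C_5 = 42.
Dyck paths of semilength n (length 2n) are counted by C_n; here n = 8. So Q = C_8 = 1430.
Permutations of [n] avoiding any single length-3 pattern are counted by C_n; here n = 14. So R = C_14 = 2674440.
P − Q + R = 42 − 1430 + 2674440 = 2673052.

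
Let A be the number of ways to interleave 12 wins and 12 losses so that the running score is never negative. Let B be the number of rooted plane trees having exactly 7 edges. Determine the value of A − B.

Ballot sequences with n votes each where one side never trails are Dyck words, counted by C_n; here n = 12. So A = C_12 = 208012.
Rooted ordered trees with n edges are counted by C_n; here n = 7. So B = C_7 = 429.
A − B = 208012 − 429 = 207583.

207583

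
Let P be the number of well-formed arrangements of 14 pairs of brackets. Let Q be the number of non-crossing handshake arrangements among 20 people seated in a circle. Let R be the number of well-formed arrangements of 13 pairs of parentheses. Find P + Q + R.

A balanced arrangement of 14 bracket pairs is a Dyck word of semilength 14, so the count is C_14. So P = C_14 = 2674440.
With 20 = 2·10 people, non-crossing handshake pairings are non-crossing perfect matchings on a circle, counted by C_10. So Q = C_10 = 16796.
A balanced arrangement of 13 bracket pairs is a Dyck word of semilength 13, so the count is C_13. So R = C_13 = 742900.
P + Q + R = 2674440 + 16796 + 742900 = 3434136.

3434136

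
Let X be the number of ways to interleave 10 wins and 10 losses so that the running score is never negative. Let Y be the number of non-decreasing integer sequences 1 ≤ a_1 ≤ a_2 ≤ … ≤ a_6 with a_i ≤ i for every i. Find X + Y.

16928

Reading a vote for the leader as '(' and for the other as ')' turns such a sequence into a balanced string of 10 pairs, so the count is C_10. So X = C_10 = 16796.
Weakly increasing sequences with a_i ≤ i biject with Dyck paths of semilength 6, so there are C_6. So Y = C_6 = 132.
X + Y = 16796 + 132 = 16928.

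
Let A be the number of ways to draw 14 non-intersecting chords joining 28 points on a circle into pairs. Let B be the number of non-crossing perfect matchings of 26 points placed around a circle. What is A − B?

Non-crossing perfect matchings of 2n points on a circle are counted by C_n; with 28 points, n = 14. So A = C_14 = 2674440.
Pairing 26 circle points by 13 non-crossing chords gives C_13 matchings. So B = C_13 = 742900.
A − B = 2674440 − 742900 = 1931540.

1931540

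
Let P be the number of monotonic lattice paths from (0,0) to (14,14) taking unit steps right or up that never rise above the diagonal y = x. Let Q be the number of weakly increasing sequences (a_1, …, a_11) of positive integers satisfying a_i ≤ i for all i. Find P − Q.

2615654

Sub-diagonal monotone paths from (0,0) to (14,14) biject with Dyck paths of semilength 14, giving C_14. So P = C_14 = 2674440.
Weakly increasing sequences with a_i ≤ i biject with Dyck paths of semilength 11, so there are C_11. So Q = C_11 = 58786.
P − Q = 2674440 − 58786 = 2615654.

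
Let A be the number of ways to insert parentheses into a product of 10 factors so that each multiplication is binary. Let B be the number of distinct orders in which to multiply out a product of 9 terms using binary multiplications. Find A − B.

3432

Ways to associate a product of 10 factors correspond to binary trees on 10 leaves, so the count is C_9. So A = C_9 = 4862.
Ways to associate a product of 9 factors correspond to binary trees on 9 leaves, so the count is C_8. So B = C_8 = 1430.
A − B = 4862 − 1430 = 3432.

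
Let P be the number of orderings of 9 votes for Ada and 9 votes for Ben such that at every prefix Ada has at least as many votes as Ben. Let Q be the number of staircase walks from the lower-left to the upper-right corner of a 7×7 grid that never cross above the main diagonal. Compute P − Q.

Reading a vote for the leader as '(' and for the other as ')' turns such a sequence into a balanced string of 9 pairs, so the count is C_9. So P = C_9 = 4862.
Monotone paths in an n×n grid that stay weakly below the diagonal are counted by C_n; here n = 7. So Q = C_7 = 429.
P − Q = 4862 − 429 = 4433.

4433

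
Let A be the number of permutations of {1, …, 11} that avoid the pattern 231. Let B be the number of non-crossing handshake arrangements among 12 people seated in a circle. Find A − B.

58654

Permutations of [n] avoiding any single length-3 pattern are counted by C_n; here n = 11. So A = C_11 = 58786.
With 12 = 2·6 people, non-crossing handshake pairings are non-crossing perfect matchings on a circle, counted by C_6. So B = C_6 = 132.
A − B = 58786 − 132 = 58654.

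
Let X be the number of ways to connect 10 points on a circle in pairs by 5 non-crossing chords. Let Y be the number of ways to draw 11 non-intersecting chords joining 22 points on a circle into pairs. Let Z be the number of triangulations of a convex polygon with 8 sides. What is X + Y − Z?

Non-crossing perfect matchings of 2n points on a circle are counted by C_n; with 10 points, n = 5. So X = C_5 = 42.
Pairing 22 circle points by 11 non-crossing chords gives C_11 matchings. So Y = C_11 = 58786.
Triangulations of a convex m-gon are counted by C_{m−2}; with m = 8 this is C_6. So Z = C_6 = 132.
X + Y − Z = 42 + 58786 − 132 = 58696.

58696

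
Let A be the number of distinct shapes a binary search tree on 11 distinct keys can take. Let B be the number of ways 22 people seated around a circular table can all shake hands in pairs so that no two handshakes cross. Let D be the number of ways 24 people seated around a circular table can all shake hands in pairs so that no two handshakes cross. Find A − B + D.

There are C_n binary search tree shapes on n keys; with n = 11 that is C_11. So A = C_11 = 58786.
Non-crossing handshake pairings of 2n people are counted by C_n; 22 people gives n = 11. So B = C_11 = 58786.
Non-crossing handshake pairings of 2n people are counted by C_n; 24 people gives n = 12. So D = C_12 = 208012.
A − B + D = 58786 − 58786 + 208012 = 208012.

208012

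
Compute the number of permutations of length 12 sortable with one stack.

208012

By Knuth's characterisation, the stack-sortable permutations of length 12 are the 231-avoiders, numbering C_12.
C_12 = 208012.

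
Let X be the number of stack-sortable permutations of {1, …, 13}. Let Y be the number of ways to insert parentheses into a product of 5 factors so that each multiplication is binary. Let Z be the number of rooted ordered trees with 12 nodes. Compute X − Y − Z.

684100

Stack-sortable permutations are exactly the 231-avoiding ones, counted by C_n; here n = 13. So X = C_13 = 742900.
Ways to associate a product of 5 factors correspond to binary trees on 5 leaves, so the count is C_4. So Y = C_4 = 14.
Rooted ordered (plane) trees on m nodes have m−1 edges and are counted by C_{m−1}; m = 12 gives C_11. So Z = C_11 = 58786.
X − Y − Z = 742900 − 14 − 58786 = 684100.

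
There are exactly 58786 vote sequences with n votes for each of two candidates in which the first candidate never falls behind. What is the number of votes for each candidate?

11

Such ballot sequences with n votes each are counted by C_n. Since C_11 = 58786, the index is 11.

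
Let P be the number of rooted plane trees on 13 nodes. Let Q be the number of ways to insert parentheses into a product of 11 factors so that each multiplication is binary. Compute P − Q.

Rooted ordered (plane) trees on m nodes have m−1 edges and are counted by C_{m−1}; m = 13 gives C_12. So P = C_12 = 208012.
Ways to associate a product of 11 factors correspond to binary trees on 11 leaves, so the count is C_10. So Q = C_10 = 16796.
P − Q = 208012 − 16796 = 191216.

191216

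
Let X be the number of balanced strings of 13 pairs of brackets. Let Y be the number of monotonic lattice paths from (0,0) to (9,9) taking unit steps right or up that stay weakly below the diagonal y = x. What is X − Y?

738038

With 13 pairs the number of balanced bracket strings is the Catalan number C_13. So X = C_13 = 742900.
Monotone paths in an n×n grid that stay weakly below the diagonal are counted by C_n; here n = 9. So Y = C_9 = 4862.
X − Y = 742900 − 4862 = 738038.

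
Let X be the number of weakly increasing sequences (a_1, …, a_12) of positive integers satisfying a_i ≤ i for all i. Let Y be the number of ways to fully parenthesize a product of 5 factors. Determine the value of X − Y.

Weakly increasing sequences with a_i ≤ i biject with Dyck paths of semilength 12, so there are C_12. So X = C_12 = 208012.
Bracketing 5 factors into binary products is counted by C_{5−1} = C_4. So Y = C_4 = 14.
X − Y = 208012 − 14 = 207998.

207998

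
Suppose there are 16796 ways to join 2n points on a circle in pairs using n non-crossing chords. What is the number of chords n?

Non-crossing pairings of 2n points on a circle are counted by C_n. The Catalan number equal to 16796 is C_10.

10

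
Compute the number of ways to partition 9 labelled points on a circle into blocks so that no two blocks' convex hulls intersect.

4862

Non-crossing partitions of an n-element set are counted by C_n; here n = 9.
C_9 = C(18,9)/10 = 48620/10 = 4862.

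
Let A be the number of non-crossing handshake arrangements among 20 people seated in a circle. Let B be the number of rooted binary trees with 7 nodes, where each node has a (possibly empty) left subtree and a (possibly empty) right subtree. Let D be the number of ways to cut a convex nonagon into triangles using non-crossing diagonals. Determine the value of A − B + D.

With 20 = 2·10 people, non-crossing handshake pairings are non-crossing perfect matchings on a circle, counted by C_10. So A = C_10 = 16796.
Rooted binary trees with 7 nodes (each child slot possibly empty) number C_7. So B = C_7 = 429.
The number of triangulations of a 9-gon is the Catalan number C_7 (index = sides − 2). So D = C_7 = 429.
A − B + D = 16796 − 429 + 429 = 16796.

16796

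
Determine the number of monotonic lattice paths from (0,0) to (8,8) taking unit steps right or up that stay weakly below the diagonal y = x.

1430

Monotone paths in an n×n grid that stay weakly below the diagonal are counted by C_n; here n = 8.
C_8 = 1430.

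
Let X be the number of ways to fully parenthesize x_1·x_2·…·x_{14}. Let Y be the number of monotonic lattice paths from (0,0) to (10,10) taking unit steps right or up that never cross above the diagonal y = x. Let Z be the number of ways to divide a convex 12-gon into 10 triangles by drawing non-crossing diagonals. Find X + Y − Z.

Ways to associate a product of 14 factors correspond to binary trees on 14 leaves, so the count is C_13. So X = C_13 = 742900.
Monotone paths in an n×n grid that stay weakly below the diagonal are counted by C_n; here n = 10. So Y = C_10 = 16796.
A convex 12-gon is triangulated into 10 triangles, and the number of such triangulations is the Catalan number C_{12−2} = C_10. So Z = C_10 = 16796.
X + Y − Z = 742900 + 16796 − 16796 = 742900.

742900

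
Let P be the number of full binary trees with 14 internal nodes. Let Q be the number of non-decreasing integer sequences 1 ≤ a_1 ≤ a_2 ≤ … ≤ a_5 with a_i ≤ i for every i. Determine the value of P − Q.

The number of full binary trees on 14 internal nodes is the Catalan number C_14. So P = C_14 = 2674440.
Weakly increasing sequences with a_i ≤ i biject with Dyck paths of semilength 5, so there are C_5. So Q = C_5 = 42.
P − Q = 2674440 − 42 = 2674398.

2674398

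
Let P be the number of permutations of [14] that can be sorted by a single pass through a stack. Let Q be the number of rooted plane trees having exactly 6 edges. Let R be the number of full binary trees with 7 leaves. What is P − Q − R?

2674176

By Knuth's characterisation, the stack-sortable permutations of length 14 are the 231-avoiders, numbering C_14. So P = C_14 = 2674440.
Rooted ordered trees with n edges are counted by C_n; here n = 6. So Q = C_6 = 132.
A full binary tree with L leaves has L−1 internal nodes and is counted by C_{L−1}; L = 7 gives C_6. So R = C_6 = 132.
P − Q − R = 2674440 − 132 − 132 = 2674176.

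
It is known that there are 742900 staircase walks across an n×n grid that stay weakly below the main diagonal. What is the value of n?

13

Such diagonal-avoiding paths in an n×n grid are counted by C_n, and C_13 = 742900.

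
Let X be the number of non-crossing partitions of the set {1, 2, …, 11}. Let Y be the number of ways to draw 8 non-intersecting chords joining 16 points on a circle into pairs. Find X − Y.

Non-crossing partitions of an n-element set are counted by C_n; here n = 11. So X = C_11 = 58786.
Pairing 16 circle points by 8 non-crossing chords gives C_8 matchings. So Y = C_8 = 1430.
X − Y = 58786 − 1430 = 57356.

57356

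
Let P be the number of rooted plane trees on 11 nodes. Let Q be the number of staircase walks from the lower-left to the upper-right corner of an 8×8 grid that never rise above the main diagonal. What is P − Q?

A rooted plane tree on 11 nodes has 10 edges, and such trees are counted by C_10. So P = C_10 = 16796.
Sub-diagonal monotone paths from (0,0) to (8,8) biject with Dyck paths of semilength 8, giving C_8. So Q = C_8 = 1430.
P − Q = 16796 − 1430 = 15366.

15366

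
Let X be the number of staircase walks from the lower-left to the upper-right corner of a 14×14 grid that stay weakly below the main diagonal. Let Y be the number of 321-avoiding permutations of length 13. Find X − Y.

1931540

Sub-diagonal monotone paths from (0,0) to (14,14) biject with Dyck paths of semilength 14, giving C_14. So X = C_14 = 2674440.
Permutations of [n] avoiding any single length-3 pattern are counted by C_n; here n = 13. So Y = C_13 = 742900.
X − Y = 2674440 − 742900 = 1931540.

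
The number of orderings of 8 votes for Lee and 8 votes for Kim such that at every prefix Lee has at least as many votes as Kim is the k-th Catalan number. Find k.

8

Ballot sequences with n votes each where one side never trails are Dyck words, counted by C_n; here n = 8.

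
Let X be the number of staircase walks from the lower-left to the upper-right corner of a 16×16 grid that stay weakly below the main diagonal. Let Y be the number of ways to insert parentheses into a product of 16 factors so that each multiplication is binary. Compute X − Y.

25662825

Sub-diagonal monotone paths from (0,0) to (16,16) biject with Dyck paths of semilength 16, giving C_16. So X = C_16 = 35357670.
Ways to associate a product of 16 factors correspond to binary trees on 16 leaves, so the count is C_15. So Y = C_15 = 9694845.
X − Y = 35357670 − 9694845 = 25662825.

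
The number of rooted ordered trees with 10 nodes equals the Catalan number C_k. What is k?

9

A rooted plane tree on 10 nodes has 9 edges, and such trees are counted by C_9.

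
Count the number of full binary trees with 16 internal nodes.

35357670

Full binary trees with n internal nodes are counted by C_n; here n = 16.
C_16 = 35357670.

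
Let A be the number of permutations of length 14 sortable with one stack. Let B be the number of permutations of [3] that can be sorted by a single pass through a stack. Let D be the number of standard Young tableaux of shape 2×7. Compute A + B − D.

2674016

Stack-sortable permutations are exactly the 231-avoiding ones, counted by C_n; here n = 14. So A = C_14 = 2674440.
By Knuth's characterisation, the stack-sortable permutations of length 3 are the 231-avoiders, numbering C_3. So B = C_3 = 5.
Standard Young tableaux of shape 2×n are counted by C_n; here n = 7. So D = C_7 = 429.
A + B − D = 2674440 + 5 − 429 = 2674016.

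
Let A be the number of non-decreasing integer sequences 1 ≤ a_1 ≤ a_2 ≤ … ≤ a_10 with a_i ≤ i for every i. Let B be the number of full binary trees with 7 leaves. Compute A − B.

16664

Such sub-staircase sequences of length n are counted by C_n; here n = 10. So A = C_10 = 16796.
Full binary trees with 7 leaves have 7−1 = 6 internal nodes, so there are C_6 of them. So B = C_6 = 132.
A − B = 16796 − 132 = 16664.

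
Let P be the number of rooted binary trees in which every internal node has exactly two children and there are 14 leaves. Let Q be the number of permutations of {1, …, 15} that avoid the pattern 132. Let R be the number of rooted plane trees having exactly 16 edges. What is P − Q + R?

A full binary tree with L leaves has L−1 internal nodes and is counted by C_{L−1}; L = 14 gives C_13. So P = C_13 = 742900.
For any fixed pattern of length 3, the pattern-avoiding permutations of [15] number C_15. So Q = C_15 = 9694845.
A rooted plane tree with 16 edges has 17 nodes, and the count is C_16. So R = C_16 = 35357670.
P − Q + R = 742900 − 9694845 + 35357670 = 26405725.

26405725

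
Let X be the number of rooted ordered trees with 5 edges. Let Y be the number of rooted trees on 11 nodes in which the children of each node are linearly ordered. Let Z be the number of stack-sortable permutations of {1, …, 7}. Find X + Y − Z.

16409

Rooted ordered trees with n edges are counted by C_n; here n = 5. So X = C_5 = 42.
Rooted ordered (plane) trees on m nodes have m−1 edges and are counted by C_{m−1}; m = 11 gives C_10. So Y = C_10 = 16796.
By Knuth's characterisation, the stack-sortable permutations of length 7 are the 231-avoiders, numbering C_7. So Z = C_7 = 429.
X + Y − Z = 42 + 16796 − 429 = 16409.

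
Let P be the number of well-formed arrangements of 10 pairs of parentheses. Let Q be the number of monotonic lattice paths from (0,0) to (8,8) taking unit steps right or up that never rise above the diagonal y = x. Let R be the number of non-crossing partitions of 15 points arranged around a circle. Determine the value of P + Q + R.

9713071

Balanced strings of n pairs of brackets are counted by C_n; here n = 10. So P = C_10 = 16796.
Sub-diagonal monotone paths from (0,0) to (8,8) biject with Dyck paths of semilength 8, giving C_8. So Q = C_8 = 1430.
The non-crossing partitions of [15] form a lattice of size C_15. So R = C_15 = 9694845.
P + Q + R = 16796 + 1430 + 9694845 = 9713071.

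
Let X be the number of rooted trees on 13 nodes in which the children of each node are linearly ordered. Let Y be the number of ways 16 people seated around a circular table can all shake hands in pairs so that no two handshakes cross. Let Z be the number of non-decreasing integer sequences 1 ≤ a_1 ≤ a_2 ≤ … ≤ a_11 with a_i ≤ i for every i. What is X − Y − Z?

Rooted ordered (plane) trees on m nodes have m−1 edges and are counted by C_{m−1}; m = 13 gives C_12. So X = C_12 = 208012.
Non-crossing handshake pairings of 2n people are counted by C_n; 16 people gives n = 8. So Y = C_8 = 1430.
Weakly increasing sequences with a_i ≤ i biject with Dyck paths of semilength 11, so there are C_11. So Z = C_11 = 58786.
X − Y − Z = 208012 − 1430 − 58786 = 147796.

147796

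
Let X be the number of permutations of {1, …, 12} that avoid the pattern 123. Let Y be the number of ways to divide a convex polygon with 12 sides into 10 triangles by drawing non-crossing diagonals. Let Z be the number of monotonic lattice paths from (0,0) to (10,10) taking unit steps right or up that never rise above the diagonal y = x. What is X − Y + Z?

208012

Permutations of [n] avoiding any single length-3 pattern are counted by C_n; here n = 12. So X = C_12 = 208012.
Triangulations of a convex m-gon are counted by C_{m−2}; with m = 12 this is C_10. So Y = C_10 = 16796.
Monotone paths in an n×n grid that stay weakly below the diagonal are counted by C_n; here n = 10. So Z = C_10 = 16796.
X − Y + Z = 208012 − 16796 + 16796 = 208012.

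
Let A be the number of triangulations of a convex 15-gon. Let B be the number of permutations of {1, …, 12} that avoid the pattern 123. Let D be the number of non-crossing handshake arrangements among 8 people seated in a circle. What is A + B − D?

950898

The number of triangulations of a 15-gon is the Catalan number C_13 (index = sides − 2). So A = C_13 = 742900.
For any fixed pattern of length 3, the pattern-avoiding permutations of [12] number C_12. So B = C_12 = 208012.
Non-crossing handshake pairings of 2n people are counted by C_n; 8 people gives n = 4. So D = C_4 = 14.
A + B − D = 742900 + 208012 − 14 = 950898.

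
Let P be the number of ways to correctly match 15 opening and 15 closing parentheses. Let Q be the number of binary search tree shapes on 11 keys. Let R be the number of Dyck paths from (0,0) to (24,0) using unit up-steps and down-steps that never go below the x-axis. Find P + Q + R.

9961643

Balanced strings of n pairs of brackets are counted by C_n; here n = 15. So P = C_15 = 9694845.
There are C_n binary search tree shapes on n keys; with n = 11 that is C_11. So Q = C_11 = 58786.
Dyck paths of semilength n (length 2n) are counted by C_n; here n = 12. So R = C_12 = 208012.
P + Q + R = 9694845 + 58786 + 208012 = 9961643.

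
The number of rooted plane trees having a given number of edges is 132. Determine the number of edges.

Rooted ordered trees with n edges are counted by C_n; 132 = C_6.

6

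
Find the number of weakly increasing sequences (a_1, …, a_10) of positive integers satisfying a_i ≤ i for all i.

16796

Such sub-staircase sequences of length n are counted by C_n; here n = 10.
C_10 = C(20,10)/11 = 184756/11 = 16796.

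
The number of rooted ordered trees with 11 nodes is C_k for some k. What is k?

10

A rooted plane tree on 11 nodes has 10 edges, and such trees are counted by C_10.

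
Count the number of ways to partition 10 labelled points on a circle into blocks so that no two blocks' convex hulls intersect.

The non-crossing partitions of [10] form a lattice of size C_10.
C_10 = C(20,10)/11 = 184756/11 = 16796.

16796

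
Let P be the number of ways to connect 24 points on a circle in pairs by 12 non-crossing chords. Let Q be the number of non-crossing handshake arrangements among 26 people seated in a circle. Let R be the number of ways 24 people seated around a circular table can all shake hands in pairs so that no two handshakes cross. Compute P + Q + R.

1158924

Pairing 24 circle points by 12 non-crossing chords gives C_12 matchings. So P = C_12 = 208012.
With 26 = 2·13 people, non-crossing handshake pairings are non-crossing perfect matchings on a circle, counted by C_13. So Q = C_13 = 742900.
With 24 = 2·12 people, non-crossing handshake pairings are non-crossing perfect matchings on a circle, counted by C_12. So R = C_12 = 208012.
P + Q + R = 208012 + 742900 + 208012 = 1158924.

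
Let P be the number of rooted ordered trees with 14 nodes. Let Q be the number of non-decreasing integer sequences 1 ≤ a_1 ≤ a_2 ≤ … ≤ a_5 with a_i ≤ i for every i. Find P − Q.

742858

Rooted ordered (plane) trees on m nodes have m−1 edges and are counted by C_{m−1}; m = 14 gives C_13. So P = C_13 = 742900.
Such sub-staircase sequences of length n are counted by C_n; here n = 5. So Q = C_5 = 42.
P − Q = 742900 − 42 = 742858.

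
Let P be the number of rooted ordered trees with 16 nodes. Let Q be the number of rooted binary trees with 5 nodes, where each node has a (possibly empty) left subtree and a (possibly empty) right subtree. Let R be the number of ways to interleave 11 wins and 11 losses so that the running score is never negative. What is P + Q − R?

9636101

A rooted plane tree on 16 nodes has 15 edges, and such trees are counted by C_15. So P = C_15 = 9694845.
Rooted binary trees with 5 nodes (each child slot possibly empty) number C_5. So Q = C_5 = 42.
Reading a vote for the leader as '(' and for the other as ')' turns such a sequence into a balanced string of 11 pairs, so the count is C_11. So R = C_11 = 58786.
P + Q − R = 9694845 + 42 − 58786 = 9636101.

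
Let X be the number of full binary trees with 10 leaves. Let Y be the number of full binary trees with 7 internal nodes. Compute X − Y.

4433

Full binary trees with 10 leaves have 10−1 = 9 internal nodes, so there are C_9 of them. So X = C_9 = 4862.
The number of full binary trees on 7 internal nodes is the Catalan number C_7. So Y = C_7 = 429.
X − Y = 4862 − 429 = 4433.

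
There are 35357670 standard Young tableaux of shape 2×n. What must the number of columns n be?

Standard Young tableaux of shape 2×n are counted by C_n, and C_16 = 35357670.

16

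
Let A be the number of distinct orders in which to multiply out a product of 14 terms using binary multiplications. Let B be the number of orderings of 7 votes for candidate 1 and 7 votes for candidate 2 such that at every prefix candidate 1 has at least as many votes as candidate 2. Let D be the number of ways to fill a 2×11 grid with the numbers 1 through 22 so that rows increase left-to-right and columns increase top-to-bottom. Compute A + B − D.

Parenthesizations of m factors correspond to full binary trees with m leaves, counted by C_{m−1}; m = 14 gives C_13. So A = C_13 = 742900.
Ballot sequences with n votes each where one side never trails are Dyck words, counted by C_n; here n = 7. So B = C_7 = 429.
Standard Young tableaux of shape 2×n are counted by C_n; here n = 11. So D = C_11 = 58786.
A + B − D = 742900 + 429 − 58786 = 684543.

684543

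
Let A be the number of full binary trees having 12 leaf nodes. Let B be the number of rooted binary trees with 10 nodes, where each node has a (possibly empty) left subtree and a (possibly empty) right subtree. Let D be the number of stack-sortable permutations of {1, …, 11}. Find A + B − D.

Full binary trees with 12 leaves have 12−1 = 11 internal nodes, so there are C_11 of them. So A = C_11 = 58786.
Binary trees (left/right distinguished) on n nodes are counted by C_n; here n = 10. So B = C_10 = 16796.
By Knuth's characterisation, the stack-sortable permutations of length 11 are the 231-avoiders, numbering C_11. So D = C_11 = 58786.
A + B − D = 58786 + 16796 − 58786 = 16796.

16796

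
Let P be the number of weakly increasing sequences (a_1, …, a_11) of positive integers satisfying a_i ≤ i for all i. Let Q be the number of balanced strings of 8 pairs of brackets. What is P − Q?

Weakly increasing sequences with a_i ≤ i biject with Dyck paths of semilength 11, so there are C_11. So P = C_11 = 58786.
A balanced arrangement of 8 bracket pairs is a Dyck word of semilength 8, so the count is C_8. So Q = C_8 = 1430.
P − Q = 58786 − 1430 = 57356.

57356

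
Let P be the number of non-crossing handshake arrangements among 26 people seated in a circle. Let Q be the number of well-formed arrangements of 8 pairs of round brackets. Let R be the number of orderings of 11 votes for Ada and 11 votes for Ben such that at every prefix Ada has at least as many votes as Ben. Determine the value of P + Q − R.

685544

With 26 = 2·13 people, non-crossing handshake pairings are non-crossing perfect matchings on a circle, counted by C_13. So P = C_13 = 742900.
With 8 pairs the number of balanced bracket strings is the Catalan number C_8. So Q = C_8 = 1430.
Reading a vote for the leader as '(' and for the other as ')' turns such a sequence into a balanced string of 11 pairs, so the count is C_11. So R = C_11 = 58786.
P + Q − R = 742900 + 1430 − 58786 = 685544.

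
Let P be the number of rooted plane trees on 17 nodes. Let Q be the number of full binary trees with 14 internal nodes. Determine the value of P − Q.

32683230

Rooted ordered (plane) trees on m nodes have m−1 edges and are counted by C_{m−1}; m = 17 gives C_16. So P = C_16 = 35357670.
Full binary trees with n internal nodes are counted by C_n; here n = 14. So Q = C_14 = 2674440.
P − Q = 35357670 − 2674440 = 32683230.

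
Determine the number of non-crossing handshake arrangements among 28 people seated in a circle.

2674440

Non-crossing handshake pairings of 2n people are counted by C_n; 28 people gives n = 14.
C_14 = 2674440.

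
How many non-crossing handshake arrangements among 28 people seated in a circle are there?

Non-crossing handshake pairings of 2n people are counted by C_n; 28 people gives n = 14.
C_14 = C_13 · 2(2·13+1)/(13+2) = 742900 · 54/15 = 2674440.

2674440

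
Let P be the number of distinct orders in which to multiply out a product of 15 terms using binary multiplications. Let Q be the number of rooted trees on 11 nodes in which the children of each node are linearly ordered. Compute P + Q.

2691236

Ways to associate a product of 15 factors correspond to binary trees on 15 leaves, so the count is C_14. So P = C_14 = 2674440.
A rooted plane tree on 11 nodes has 10 edges, and such trees are counted by C_10. So Q = C_10 = 16796.
P + Q = 2674440 + 16796 = 2691236.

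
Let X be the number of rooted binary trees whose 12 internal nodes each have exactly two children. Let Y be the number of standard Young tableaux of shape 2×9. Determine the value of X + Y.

212874

The number of full binary trees on 12 internal nodes is the Catalan number C_12. So X = C_12 = 208012.
Standard Young tableaux of shape 2×n are counted by C_n; here n = 9. So Y = C_9 = 4862.
X + Y = 208012 + 4862 = 212874.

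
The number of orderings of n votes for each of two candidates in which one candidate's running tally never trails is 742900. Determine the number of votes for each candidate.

Such ballot sequences with n votes each are counted by C_n. Since C_13 = 742900, the index is 13.

13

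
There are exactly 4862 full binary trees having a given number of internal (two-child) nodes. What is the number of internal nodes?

9

Full binary trees with n internal nodes are counted by C_n, and C_9 = 4862.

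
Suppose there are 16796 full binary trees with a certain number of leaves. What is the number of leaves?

Full binary trees with L leaves are counted by C_{L−1}. Since C_10 = 16796, the index is 10.
So the index is 10, and the number of leaves is 10 + 1 = 11.

11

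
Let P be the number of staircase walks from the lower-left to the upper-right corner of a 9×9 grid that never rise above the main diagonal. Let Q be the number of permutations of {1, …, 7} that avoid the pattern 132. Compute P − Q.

4433

Monotone paths in an n×n grid that stay weakly below the diagonal are counted by C_n; here n = 9. So P = C_9 = 4862.
For any fixed pattern of length 3, the pattern-avoiding permutations of [7] number C_7. So Q = C_7 = 429.
P − Q = 4862 − 429 = 4433.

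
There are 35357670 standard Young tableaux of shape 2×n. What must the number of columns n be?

16

Standard Young tableaux of shape 2×n are counted by C_n. The Catalan number equal to 35357670 is C_16.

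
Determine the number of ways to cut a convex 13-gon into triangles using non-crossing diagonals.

58786

Triangulations of a convex m-gon are counted by C_{m−2}; with m = 13 this is C_11.
C_11 = C(22,11)/12 = 705432/12 = 58786.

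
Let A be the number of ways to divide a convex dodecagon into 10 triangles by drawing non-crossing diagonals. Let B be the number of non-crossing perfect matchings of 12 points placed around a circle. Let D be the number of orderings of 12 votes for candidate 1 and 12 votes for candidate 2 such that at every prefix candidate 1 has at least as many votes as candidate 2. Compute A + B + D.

224940

Triangulations of a convex m-gon are counted by C_{m−2}; with m = 12 this is C_10. So A = C_10 = 16796.
Non-crossing perfect matchings of 2n points on a circle are counted by C_n; with 12 points, n = 6. So B = C_6 = 132.
Reading a vote for the leader as '(' and for the other as ')' turns such a sequence into a balanced string of 12 pairs, so the count is C_12. So D = C_12 = 208012.
A + B + D = 16796 + 132 + 208012 = 224940.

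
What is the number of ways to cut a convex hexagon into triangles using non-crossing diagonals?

A convex 6-gon is triangulated into 4 triangles, and the number of such triangulations is the Catalan number C_{6−2} = C_4.
C_4 = C(8,4)/5 = 70/5 = 14.

14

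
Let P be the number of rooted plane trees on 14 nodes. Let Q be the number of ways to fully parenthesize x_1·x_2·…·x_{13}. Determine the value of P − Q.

Rooted ordered (plane) trees on m nodes have m−1 edges and are counted by C_{m−1}; m = 14 gives C_13. So P = C_13 = 742900.
Bracketing 13 factors into binary products is counted by C_{13−1} = C_12. So Q = C_12 = 208012.
P − Q = 742900 − 208012 = 534888.

534888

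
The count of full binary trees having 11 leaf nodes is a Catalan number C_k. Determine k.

A full binary tree with L leaves has L−1 internal nodes and is counted by C_{L−1}; L = 11 gives C_10.

10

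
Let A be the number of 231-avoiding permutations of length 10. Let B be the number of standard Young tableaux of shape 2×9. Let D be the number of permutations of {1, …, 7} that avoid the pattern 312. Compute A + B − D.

For any fixed pattern of length 3, the pattern-avoiding permutations of [10] number C_10. So A = C_10 = 16796.
By the hook-length formula (or a Dyck-path bijection), SYT of shape 2×9 number C_9. So B = C_9 = 4862.
Permutations of [n] avoiding any single length-3 pattern are counted by C_n; here n = 7. So D = C_7 = 429.
A + B − D = 16796 + 4862 − 429 = 21229.

21229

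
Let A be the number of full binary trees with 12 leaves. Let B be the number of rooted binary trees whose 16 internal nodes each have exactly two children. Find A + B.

Full binary trees with 12 leaves have 12−1 = 11 internal nodes, so there are C_11 of them. So A = C_11 = 58786.
Full binary trees with n internal nodes are counted by C_n; here n = 16. So B = C_16 = 35357670.
A + B = 58786 + 35357670 = 35416456.

35416456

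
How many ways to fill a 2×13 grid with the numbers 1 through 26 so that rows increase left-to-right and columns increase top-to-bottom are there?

742900

Standard Young tableaux of shape 2×n are counted by C_n; here n = 13.
C_13 = C(26,13)/14 = 10400600/14 = 742900.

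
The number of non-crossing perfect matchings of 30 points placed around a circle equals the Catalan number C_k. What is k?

15

Pairing 30 circle points by 15 non-crossing chords gives C_15 matchings.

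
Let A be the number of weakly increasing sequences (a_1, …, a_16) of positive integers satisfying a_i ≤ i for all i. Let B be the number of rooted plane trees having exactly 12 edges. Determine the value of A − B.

35149658

Weakly increasing sequences with a_i ≤ i biject with Dyck paths of semilength 16, so there are C_16. So A = C_16 = 35357670.
Rooted ordered trees with n edges are counted by C_n; here n = 12. So B = C_12 = 208012.
A − B = 35357670 − 208012 = 35149658.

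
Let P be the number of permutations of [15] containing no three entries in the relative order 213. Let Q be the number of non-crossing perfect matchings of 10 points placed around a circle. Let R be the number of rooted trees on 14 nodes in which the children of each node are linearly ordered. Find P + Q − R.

8951987

Permutations of [n] avoiding any single length-3 pattern are counted by C_n; here n = 15. So P = C_15 = 9694845.
Non-crossing perfect matchings of 2n points on a circle are counted by C_n; with 10 points, n = 5. So Q = C_5 = 42.
Rooted ordered (plane) trees on m nodes have m−1 edges and are counted by C_{m−1}; m = 14 gives C_13. So R = C_13 = 742900.
P + Q − R = 9694845 + 42 − 742900 = 8951987.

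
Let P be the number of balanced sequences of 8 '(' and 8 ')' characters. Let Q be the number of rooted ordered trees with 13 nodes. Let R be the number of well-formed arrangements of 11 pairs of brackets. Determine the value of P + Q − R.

150656

A balanced arrangement of 8 bracket pairs is a Dyck word of semilength 8, so the count is C_8. So P = C_8 = 1430.
Rooted ordered (plane) trees on m nodes have m−1 edges and are counted by C_{m−1}; m = 13 gives C_12. So Q = C_12 = 208012.
A balanced arrangement of 11 bracket pairs is a Dyck word of semilength 11, so the count is C_11. So R = C_11 = 58786.
P + Q − R = 1430 + 208012 − 58786 = 150656.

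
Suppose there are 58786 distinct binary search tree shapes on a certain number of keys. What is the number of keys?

11

Binary search tree shapes on n keys are counted by C_n. The Catalan number equal to 58786 is C_11.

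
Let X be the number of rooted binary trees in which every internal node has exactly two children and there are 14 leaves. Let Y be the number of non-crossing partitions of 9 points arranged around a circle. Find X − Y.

738038

Full binary trees with 14 leaves have 14−1 = 13 internal nodes, so there are C_13 of them. So X = C_13 = 742900.
Non-crossing partitions of an n-element set are counted by C_n; here n = 9. So Y = C_9 = 4862.
X − Y = 742900 − 4862 = 738038.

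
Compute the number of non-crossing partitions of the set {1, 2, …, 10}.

16796

The non-crossing partitions of [10] form a lattice of size C_10.
C_10 = C(20,10)/11 = 184756/11 = 16796.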